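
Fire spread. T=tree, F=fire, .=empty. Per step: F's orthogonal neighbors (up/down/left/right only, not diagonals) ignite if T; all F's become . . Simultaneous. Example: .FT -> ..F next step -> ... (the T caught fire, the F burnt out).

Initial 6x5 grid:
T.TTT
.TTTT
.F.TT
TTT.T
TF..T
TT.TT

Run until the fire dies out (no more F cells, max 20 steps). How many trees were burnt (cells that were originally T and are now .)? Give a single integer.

Answer: 19

Derivation:
Step 1: +4 fires, +2 burnt (F count now 4)
Step 2: +4 fires, +4 burnt (F count now 4)
Step 3: +2 fires, +4 burnt (F count now 2)
Step 4: +3 fires, +2 burnt (F count now 3)
Step 5: +2 fires, +3 burnt (F count now 2)
Step 6: +1 fires, +2 burnt (F count now 1)
Step 7: +1 fires, +1 burnt (F count now 1)
Step 8: +1 fires, +1 burnt (F count now 1)
Step 9: +1 fires, +1 burnt (F count now 1)
Step 10: +0 fires, +1 burnt (F count now 0)
Fire out after step 10
Initially T: 20, now '.': 29
Total burnt (originally-T cells now '.'): 19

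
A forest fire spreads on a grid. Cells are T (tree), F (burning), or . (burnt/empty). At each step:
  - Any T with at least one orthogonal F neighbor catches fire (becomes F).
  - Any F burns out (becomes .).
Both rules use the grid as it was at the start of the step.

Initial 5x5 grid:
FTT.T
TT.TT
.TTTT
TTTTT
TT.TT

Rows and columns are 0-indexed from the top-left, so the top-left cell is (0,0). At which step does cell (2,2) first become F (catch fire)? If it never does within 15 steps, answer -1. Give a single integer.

Step 1: cell (2,2)='T' (+2 fires, +1 burnt)
Step 2: cell (2,2)='T' (+2 fires, +2 burnt)
Step 3: cell (2,2)='T' (+1 fires, +2 burnt)
Step 4: cell (2,2)='F' (+2 fires, +1 burnt)
  -> target ignites at step 4
Step 5: cell (2,2)='.' (+4 fires, +2 burnt)
Step 6: cell (2,2)='.' (+4 fires, +4 burnt)
Step 7: cell (2,2)='.' (+3 fires, +4 burnt)
Step 8: cell (2,2)='.' (+2 fires, +3 burnt)
Step 9: cell (2,2)='.' (+0 fires, +2 burnt)
  fire out at step 9

4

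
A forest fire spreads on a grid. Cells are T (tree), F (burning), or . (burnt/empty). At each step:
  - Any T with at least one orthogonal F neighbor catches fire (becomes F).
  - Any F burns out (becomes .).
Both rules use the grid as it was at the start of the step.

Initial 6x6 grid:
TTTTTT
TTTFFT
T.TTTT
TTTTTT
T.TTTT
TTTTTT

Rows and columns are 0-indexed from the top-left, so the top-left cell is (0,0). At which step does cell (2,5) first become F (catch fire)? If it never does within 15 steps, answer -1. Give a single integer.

Step 1: cell (2,5)='T' (+6 fires, +2 burnt)
Step 2: cell (2,5)='F' (+7 fires, +6 burnt)
  -> target ignites at step 2
Step 3: cell (2,5)='.' (+6 fires, +7 burnt)
Step 4: cell (2,5)='.' (+7 fires, +6 burnt)
Step 5: cell (2,5)='.' (+3 fires, +7 burnt)
Step 6: cell (2,5)='.' (+2 fires, +3 burnt)
Step 7: cell (2,5)='.' (+1 fires, +2 burnt)
Step 8: cell (2,5)='.' (+0 fires, +1 burnt)
  fire out at step 8

2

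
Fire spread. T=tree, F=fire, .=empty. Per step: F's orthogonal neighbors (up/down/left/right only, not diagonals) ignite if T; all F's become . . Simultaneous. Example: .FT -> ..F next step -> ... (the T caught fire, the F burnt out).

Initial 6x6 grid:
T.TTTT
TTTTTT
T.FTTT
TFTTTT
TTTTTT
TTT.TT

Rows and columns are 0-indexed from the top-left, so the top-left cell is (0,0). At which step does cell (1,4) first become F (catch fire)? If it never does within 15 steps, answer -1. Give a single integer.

Step 1: cell (1,4)='T' (+5 fires, +2 burnt)
Step 2: cell (1,4)='T' (+9 fires, +5 burnt)
Step 3: cell (1,4)='F' (+8 fires, +9 burnt)
  -> target ignites at step 3
Step 4: cell (1,4)='.' (+5 fires, +8 burnt)
Step 5: cell (1,4)='.' (+3 fires, +5 burnt)
Step 6: cell (1,4)='.' (+1 fires, +3 burnt)
Step 7: cell (1,4)='.' (+0 fires, +1 burnt)
  fire out at step 7

3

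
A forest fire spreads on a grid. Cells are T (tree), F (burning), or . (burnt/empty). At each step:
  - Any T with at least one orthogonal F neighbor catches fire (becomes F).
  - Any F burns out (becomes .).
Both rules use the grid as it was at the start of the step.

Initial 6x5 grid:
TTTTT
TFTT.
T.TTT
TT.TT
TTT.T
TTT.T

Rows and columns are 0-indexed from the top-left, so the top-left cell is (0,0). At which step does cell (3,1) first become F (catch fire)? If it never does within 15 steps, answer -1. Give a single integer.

Step 1: cell (3,1)='T' (+3 fires, +1 burnt)
Step 2: cell (3,1)='T' (+5 fires, +3 burnt)
Step 3: cell (3,1)='T' (+3 fires, +5 burnt)
Step 4: cell (3,1)='F' (+5 fires, +3 burnt)
  -> target ignites at step 4
Step 5: cell (3,1)='.' (+3 fires, +5 burnt)
Step 6: cell (3,1)='.' (+3 fires, +3 burnt)
Step 7: cell (3,1)='.' (+2 fires, +3 burnt)
Step 8: cell (3,1)='.' (+0 fires, +2 burnt)
  fire out at step 8

4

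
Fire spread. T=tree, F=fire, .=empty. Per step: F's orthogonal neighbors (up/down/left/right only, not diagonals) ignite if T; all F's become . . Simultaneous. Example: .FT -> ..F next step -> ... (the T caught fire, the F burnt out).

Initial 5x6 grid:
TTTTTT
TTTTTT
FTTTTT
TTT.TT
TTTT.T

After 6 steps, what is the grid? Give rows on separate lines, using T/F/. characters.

Step 1: 3 trees catch fire, 1 burn out
  TTTTTT
  FTTTTT
  .FTTTT
  FTT.TT
  TTTT.T
Step 2: 5 trees catch fire, 3 burn out
  FTTTTT
  .FTTTT
  ..FTTT
  .FT.TT
  FTTT.T
Step 3: 5 trees catch fire, 5 burn out
  .FTTTT
  ..FTTT
  ...FTT
  ..F.TT
  .FTT.T
Step 4: 4 trees catch fire, 5 burn out
  ..FTTT
  ...FTT
  ....FT
  ....TT
  ..FT.T
Step 5: 5 trees catch fire, 4 burn out
  ...FTT
  ....FT
  .....F
  ....FT
  ...F.T
Step 6: 3 trees catch fire, 5 burn out
  ....FT
  .....F
  ......
  .....F
  .....T

....FT
.....F
......
.....F
.....T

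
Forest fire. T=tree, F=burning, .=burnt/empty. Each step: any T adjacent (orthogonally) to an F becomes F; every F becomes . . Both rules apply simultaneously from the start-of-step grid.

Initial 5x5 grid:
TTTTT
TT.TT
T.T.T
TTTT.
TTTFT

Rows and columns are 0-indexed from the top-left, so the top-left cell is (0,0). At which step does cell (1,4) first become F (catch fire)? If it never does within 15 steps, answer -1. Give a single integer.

Step 1: cell (1,4)='T' (+3 fires, +1 burnt)
Step 2: cell (1,4)='T' (+2 fires, +3 burnt)
Step 3: cell (1,4)='T' (+3 fires, +2 burnt)
Step 4: cell (1,4)='T' (+1 fires, +3 burnt)
Step 5: cell (1,4)='T' (+1 fires, +1 burnt)
Step 6: cell (1,4)='T' (+1 fires, +1 burnt)
Step 7: cell (1,4)='T' (+2 fires, +1 burnt)
Step 8: cell (1,4)='T' (+1 fires, +2 burnt)
Step 9: cell (1,4)='T' (+1 fires, +1 burnt)
Step 10: cell (1,4)='T' (+1 fires, +1 burnt)
Step 11: cell (1,4)='T' (+2 fires, +1 burnt)
Step 12: cell (1,4)='F' (+1 fires, +2 burnt)
  -> target ignites at step 12
Step 13: cell (1,4)='.' (+1 fires, +1 burnt)
Step 14: cell (1,4)='.' (+0 fires, +1 burnt)
  fire out at step 14

12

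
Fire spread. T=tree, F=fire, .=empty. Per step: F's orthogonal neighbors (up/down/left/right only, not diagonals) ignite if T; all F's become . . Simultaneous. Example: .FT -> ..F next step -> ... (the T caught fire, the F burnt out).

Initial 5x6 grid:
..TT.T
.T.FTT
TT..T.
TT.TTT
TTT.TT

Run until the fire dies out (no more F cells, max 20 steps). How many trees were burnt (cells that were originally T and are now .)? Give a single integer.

Step 1: +2 fires, +1 burnt (F count now 2)
Step 2: +3 fires, +2 burnt (F count now 3)
Step 3: +2 fires, +3 burnt (F count now 2)
Step 4: +3 fires, +2 burnt (F count now 3)
Step 5: +1 fires, +3 burnt (F count now 1)
Step 6: +0 fires, +1 burnt (F count now 0)
Fire out after step 6
Initially T: 19, now '.': 22
Total burnt (originally-T cells now '.'): 11

Answer: 11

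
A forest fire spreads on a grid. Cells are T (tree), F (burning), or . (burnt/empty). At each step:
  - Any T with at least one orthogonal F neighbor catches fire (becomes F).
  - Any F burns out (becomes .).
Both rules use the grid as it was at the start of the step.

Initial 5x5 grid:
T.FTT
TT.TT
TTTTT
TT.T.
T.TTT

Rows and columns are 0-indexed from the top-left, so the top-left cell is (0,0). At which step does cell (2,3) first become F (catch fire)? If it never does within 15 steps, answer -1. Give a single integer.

Step 1: cell (2,3)='T' (+1 fires, +1 burnt)
Step 2: cell (2,3)='T' (+2 fires, +1 burnt)
Step 3: cell (2,3)='F' (+2 fires, +2 burnt)
  -> target ignites at step 3
Step 4: cell (2,3)='.' (+3 fires, +2 burnt)
Step 5: cell (2,3)='.' (+2 fires, +3 burnt)
Step 6: cell (2,3)='.' (+5 fires, +2 burnt)
Step 7: cell (2,3)='.' (+2 fires, +5 burnt)
Step 8: cell (2,3)='.' (+2 fires, +2 burnt)
Step 9: cell (2,3)='.' (+0 fires, +2 burnt)
  fire out at step 9

3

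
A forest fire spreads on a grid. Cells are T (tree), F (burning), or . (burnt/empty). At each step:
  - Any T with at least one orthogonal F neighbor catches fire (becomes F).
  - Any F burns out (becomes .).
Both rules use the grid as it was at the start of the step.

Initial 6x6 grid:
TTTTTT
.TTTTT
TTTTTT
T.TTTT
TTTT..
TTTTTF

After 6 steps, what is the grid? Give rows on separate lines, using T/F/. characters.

Step 1: 1 trees catch fire, 1 burn out
  TTTTTT
  .TTTTT
  TTTTTT
  T.TTTT
  TTTT..
  TTTTF.
Step 2: 1 trees catch fire, 1 burn out
  TTTTTT
  .TTTTT
  TTTTTT
  T.TTTT
  TTTT..
  TTTF..
Step 3: 2 trees catch fire, 1 burn out
  TTTTTT
  .TTTTT
  TTTTTT
  T.TTTT
  TTTF..
  TTF...
Step 4: 3 trees catch fire, 2 burn out
  TTTTTT
  .TTTTT
  TTTTTT
  T.TFTT
  TTF...
  TF....
Step 5: 5 trees catch fire, 3 burn out
  TTTTTT
  .TTTTT
  TTTFTT
  T.F.FT
  TF....
  F.....
Step 6: 5 trees catch fire, 5 burn out
  TTTTTT
  .TTFTT
  TTF.FT
  T....F
  F.....
  ......

TTTTTT
.TTFTT
TTF.FT
T....F
F.....
......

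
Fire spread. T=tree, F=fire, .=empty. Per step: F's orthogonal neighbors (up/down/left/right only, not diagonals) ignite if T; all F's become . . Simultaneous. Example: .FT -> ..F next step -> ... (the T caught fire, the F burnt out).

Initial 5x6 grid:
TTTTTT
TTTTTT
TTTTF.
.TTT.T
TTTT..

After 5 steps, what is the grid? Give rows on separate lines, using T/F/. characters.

Step 1: 2 trees catch fire, 1 burn out
  TTTTTT
  TTTTFT
  TTTF..
  .TTT.T
  TTTT..
Step 2: 5 trees catch fire, 2 burn out
  TTTTFT
  TTTF.F
  TTF...
  .TTF.T
  TTTT..
Step 3: 6 trees catch fire, 5 burn out
  TTTF.F
  TTF...
  TF....
  .TF..T
  TTTF..
Step 4: 5 trees catch fire, 6 burn out
  TTF...
  TF....
  F.....
  .F...T
  TTF...
Step 5: 3 trees catch fire, 5 burn out
  TF....
  F.....
  ......
  .....T
  TF....

TF....
F.....
......
.....T
TF....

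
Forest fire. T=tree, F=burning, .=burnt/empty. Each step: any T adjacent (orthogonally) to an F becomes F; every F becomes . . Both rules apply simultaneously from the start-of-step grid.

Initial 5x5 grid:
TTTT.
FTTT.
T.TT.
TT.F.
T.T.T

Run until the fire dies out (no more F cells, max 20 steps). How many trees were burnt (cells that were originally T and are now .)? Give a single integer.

Step 1: +4 fires, +2 burnt (F count now 4)
Step 2: +5 fires, +4 burnt (F count now 5)
Step 3: +4 fires, +5 burnt (F count now 4)
Step 4: +0 fires, +4 burnt (F count now 0)
Fire out after step 4
Initially T: 15, now '.': 23
Total burnt (originally-T cells now '.'): 13

Answer: 13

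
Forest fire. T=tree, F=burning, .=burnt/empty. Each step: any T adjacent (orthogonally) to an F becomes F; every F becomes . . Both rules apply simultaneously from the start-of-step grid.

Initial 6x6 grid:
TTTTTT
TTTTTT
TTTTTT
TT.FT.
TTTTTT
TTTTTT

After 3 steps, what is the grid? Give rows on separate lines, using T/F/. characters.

Step 1: 3 trees catch fire, 1 burn out
  TTTTTT
  TTTTTT
  TTTFTT
  TT..F.
  TTTFTT
  TTTTTT
Step 2: 6 trees catch fire, 3 burn out
  TTTTTT
  TTTFTT
  TTF.FT
  TT....
  TTF.FT
  TTTFTT
Step 3: 9 trees catch fire, 6 burn out
  TTTFTT
  TTF.FT
  TF...F
  TT....
  TF...F
  TTF.FT

TTTFTT
TTF.FT
TF...F
TT....
TF...F
TTF.FT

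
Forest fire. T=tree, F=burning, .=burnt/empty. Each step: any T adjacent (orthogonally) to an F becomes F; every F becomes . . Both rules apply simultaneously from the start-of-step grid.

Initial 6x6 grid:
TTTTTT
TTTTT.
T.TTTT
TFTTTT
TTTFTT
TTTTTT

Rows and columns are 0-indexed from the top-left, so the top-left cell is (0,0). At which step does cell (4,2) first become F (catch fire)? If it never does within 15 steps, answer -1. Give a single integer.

Step 1: cell (4,2)='F' (+7 fires, +2 burnt)
  -> target ignites at step 1
Step 2: cell (4,2)='.' (+9 fires, +7 burnt)
Step 3: cell (4,2)='.' (+7 fires, +9 burnt)
Step 4: cell (4,2)='.' (+6 fires, +7 burnt)
Step 5: cell (4,2)='.' (+2 fires, +6 burnt)
Step 6: cell (4,2)='.' (+1 fires, +2 burnt)
Step 7: cell (4,2)='.' (+0 fires, +1 burnt)
  fire out at step 7

1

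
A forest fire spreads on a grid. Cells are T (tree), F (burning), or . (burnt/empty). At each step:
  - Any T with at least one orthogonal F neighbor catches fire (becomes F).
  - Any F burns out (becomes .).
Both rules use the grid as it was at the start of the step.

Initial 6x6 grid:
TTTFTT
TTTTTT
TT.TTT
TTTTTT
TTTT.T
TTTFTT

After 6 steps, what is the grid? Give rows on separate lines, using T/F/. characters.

Step 1: 6 trees catch fire, 2 burn out
  TTF.FT
  TTTFTT
  TT.TTT
  TTTTTT
  TTTF.T
  TTF.FT
Step 2: 9 trees catch fire, 6 burn out
  TF...F
  TTF.FT
  TT.FTT
  TTTFTT
  TTF..T
  TF...F
Step 3: 9 trees catch fire, 9 burn out
  F.....
  TF...F
  TT..FT
  TTF.FT
  TF...F
  F.....
Step 4: 6 trees catch fire, 9 burn out
  ......
  F.....
  TF...F
  TF...F
  F.....
  ......
Step 5: 2 trees catch fire, 6 burn out
  ......
  ......
  F.....
  F.....
  ......
  ......
Step 6: 0 trees catch fire, 2 burn out
  ......
  ......
  ......
  ......
  ......
  ......

......
......
......
......
......
......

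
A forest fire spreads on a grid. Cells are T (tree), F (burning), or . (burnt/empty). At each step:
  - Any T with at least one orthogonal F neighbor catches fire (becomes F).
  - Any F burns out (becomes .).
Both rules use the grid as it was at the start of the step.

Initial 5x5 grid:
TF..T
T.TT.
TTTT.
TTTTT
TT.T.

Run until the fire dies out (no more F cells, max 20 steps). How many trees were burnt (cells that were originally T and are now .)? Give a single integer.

Step 1: +1 fires, +1 burnt (F count now 1)
Step 2: +1 fires, +1 burnt (F count now 1)
Step 3: +1 fires, +1 burnt (F count now 1)
Step 4: +2 fires, +1 burnt (F count now 2)
Step 5: +3 fires, +2 burnt (F count now 3)
Step 6: +4 fires, +3 burnt (F count now 4)
Step 7: +2 fires, +4 burnt (F count now 2)
Step 8: +2 fires, +2 burnt (F count now 2)
Step 9: +0 fires, +2 burnt (F count now 0)
Fire out after step 9
Initially T: 17, now '.': 24
Total burnt (originally-T cells now '.'): 16

Answer: 16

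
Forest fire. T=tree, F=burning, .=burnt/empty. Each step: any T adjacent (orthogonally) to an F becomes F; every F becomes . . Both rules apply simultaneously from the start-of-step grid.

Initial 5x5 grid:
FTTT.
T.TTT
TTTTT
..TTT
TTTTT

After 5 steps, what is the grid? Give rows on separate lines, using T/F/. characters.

Step 1: 2 trees catch fire, 1 burn out
  .FTT.
  F.TTT
  TTTTT
  ..TTT
  TTTTT
Step 2: 2 trees catch fire, 2 burn out
  ..FT.
  ..TTT
  FTTTT
  ..TTT
  TTTTT
Step 3: 3 trees catch fire, 2 burn out
  ...F.
  ..FTT
  .FTTT
  ..TTT
  TTTTT
Step 4: 2 trees catch fire, 3 burn out
  .....
  ...FT
  ..FTT
  ..TTT
  TTTTT
Step 5: 3 trees catch fire, 2 burn out
  .....
  ....F
  ...FT
  ..FTT
  TTTTT

.....
....F
...FT
..FTT
TTTTT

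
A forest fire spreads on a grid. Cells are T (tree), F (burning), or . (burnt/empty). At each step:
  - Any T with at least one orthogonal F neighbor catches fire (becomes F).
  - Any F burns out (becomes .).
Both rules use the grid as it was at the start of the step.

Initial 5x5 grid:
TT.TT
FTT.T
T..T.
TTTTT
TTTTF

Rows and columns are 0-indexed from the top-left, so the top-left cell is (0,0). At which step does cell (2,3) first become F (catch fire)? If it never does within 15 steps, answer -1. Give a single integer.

Step 1: cell (2,3)='T' (+5 fires, +2 burnt)
Step 2: cell (2,3)='T' (+5 fires, +5 burnt)
Step 3: cell (2,3)='F' (+5 fires, +5 burnt)
  -> target ignites at step 3
Step 4: cell (2,3)='.' (+0 fires, +5 burnt)
  fire out at step 4

3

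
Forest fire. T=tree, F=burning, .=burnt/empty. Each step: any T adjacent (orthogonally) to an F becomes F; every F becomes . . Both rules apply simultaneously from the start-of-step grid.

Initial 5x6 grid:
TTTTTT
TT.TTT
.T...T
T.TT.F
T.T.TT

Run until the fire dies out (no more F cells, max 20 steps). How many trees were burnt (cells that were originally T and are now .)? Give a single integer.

Step 1: +2 fires, +1 burnt (F count now 2)
Step 2: +2 fires, +2 burnt (F count now 2)
Step 3: +2 fires, +2 burnt (F count now 2)
Step 4: +2 fires, +2 burnt (F count now 2)
Step 5: +1 fires, +2 burnt (F count now 1)
Step 6: +1 fires, +1 burnt (F count now 1)
Step 7: +1 fires, +1 burnt (F count now 1)
Step 8: +2 fires, +1 burnt (F count now 2)
Step 9: +2 fires, +2 burnt (F count now 2)
Step 10: +0 fires, +2 burnt (F count now 0)
Fire out after step 10
Initially T: 20, now '.': 25
Total burnt (originally-T cells now '.'): 15

Answer: 15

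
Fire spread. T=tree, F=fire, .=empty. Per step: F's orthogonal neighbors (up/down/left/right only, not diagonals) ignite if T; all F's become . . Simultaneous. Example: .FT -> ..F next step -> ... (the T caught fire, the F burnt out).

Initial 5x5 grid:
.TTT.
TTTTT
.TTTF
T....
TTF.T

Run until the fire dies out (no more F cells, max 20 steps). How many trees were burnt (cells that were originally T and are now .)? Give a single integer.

Step 1: +3 fires, +2 burnt (F count now 3)
Step 2: +3 fires, +3 burnt (F count now 3)
Step 3: +4 fires, +3 burnt (F count now 4)
Step 4: +2 fires, +4 burnt (F count now 2)
Step 5: +2 fires, +2 burnt (F count now 2)
Step 6: +0 fires, +2 burnt (F count now 0)
Fire out after step 6
Initially T: 15, now '.': 24
Total burnt (originally-T cells now '.'): 14

Answer: 14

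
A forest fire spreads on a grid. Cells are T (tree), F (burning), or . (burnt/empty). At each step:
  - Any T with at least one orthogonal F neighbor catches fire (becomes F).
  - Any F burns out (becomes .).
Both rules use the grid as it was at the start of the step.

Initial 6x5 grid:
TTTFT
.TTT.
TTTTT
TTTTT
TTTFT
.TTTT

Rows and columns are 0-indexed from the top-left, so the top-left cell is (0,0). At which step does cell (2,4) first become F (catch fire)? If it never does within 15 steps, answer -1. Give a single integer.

Step 1: cell (2,4)='T' (+7 fires, +2 burnt)
Step 2: cell (2,4)='T' (+8 fires, +7 burnt)
Step 3: cell (2,4)='F' (+7 fires, +8 burnt)
  -> target ignites at step 3
Step 4: cell (2,4)='.' (+2 fires, +7 burnt)
Step 5: cell (2,4)='.' (+1 fires, +2 burnt)
Step 6: cell (2,4)='.' (+0 fires, +1 burnt)
  fire out at step 6

3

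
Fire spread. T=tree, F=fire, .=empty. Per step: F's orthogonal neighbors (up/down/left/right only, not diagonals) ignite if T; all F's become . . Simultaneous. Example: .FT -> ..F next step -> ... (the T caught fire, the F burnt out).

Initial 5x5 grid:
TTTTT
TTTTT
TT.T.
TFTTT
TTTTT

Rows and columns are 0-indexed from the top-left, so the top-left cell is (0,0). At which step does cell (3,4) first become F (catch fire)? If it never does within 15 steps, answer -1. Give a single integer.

Step 1: cell (3,4)='T' (+4 fires, +1 burnt)
Step 2: cell (3,4)='T' (+5 fires, +4 burnt)
Step 3: cell (3,4)='F' (+6 fires, +5 burnt)
  -> target ignites at step 3
Step 4: cell (3,4)='.' (+4 fires, +6 burnt)
Step 5: cell (3,4)='.' (+2 fires, +4 burnt)
Step 6: cell (3,4)='.' (+1 fires, +2 burnt)
Step 7: cell (3,4)='.' (+0 fires, +1 burnt)
  fire out at step 7

3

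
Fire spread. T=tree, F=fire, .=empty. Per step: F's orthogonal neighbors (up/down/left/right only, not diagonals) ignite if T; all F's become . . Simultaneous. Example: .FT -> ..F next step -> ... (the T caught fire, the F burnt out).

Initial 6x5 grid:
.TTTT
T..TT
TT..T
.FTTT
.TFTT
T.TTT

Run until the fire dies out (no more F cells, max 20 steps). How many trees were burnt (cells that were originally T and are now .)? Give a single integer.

Answer: 19

Derivation:
Step 1: +5 fires, +2 burnt (F count now 5)
Step 2: +4 fires, +5 burnt (F count now 4)
Step 3: +3 fires, +4 burnt (F count now 3)
Step 4: +1 fires, +3 burnt (F count now 1)
Step 5: +1 fires, +1 burnt (F count now 1)
Step 6: +2 fires, +1 burnt (F count now 2)
Step 7: +1 fires, +2 burnt (F count now 1)
Step 8: +1 fires, +1 burnt (F count now 1)
Step 9: +1 fires, +1 burnt (F count now 1)
Step 10: +0 fires, +1 burnt (F count now 0)
Fire out after step 10
Initially T: 20, now '.': 29
Total burnt (originally-T cells now '.'): 19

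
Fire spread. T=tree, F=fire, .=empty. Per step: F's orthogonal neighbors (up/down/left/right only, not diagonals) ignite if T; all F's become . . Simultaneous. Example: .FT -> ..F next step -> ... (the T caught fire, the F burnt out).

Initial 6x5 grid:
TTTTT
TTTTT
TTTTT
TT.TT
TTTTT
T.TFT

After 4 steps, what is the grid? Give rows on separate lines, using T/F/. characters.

Step 1: 3 trees catch fire, 1 burn out
  TTTTT
  TTTTT
  TTTTT
  TT.TT
  TTTFT
  T.F.F
Step 2: 3 trees catch fire, 3 burn out
  TTTTT
  TTTTT
  TTTTT
  TT.FT
  TTF.F
  T....
Step 3: 3 trees catch fire, 3 burn out
  TTTTT
  TTTTT
  TTTFT
  TT..F
  TF...
  T....
Step 4: 5 trees catch fire, 3 burn out
  TTTTT
  TTTFT
  TTF.F
  TF...
  F....
  T....

TTTTT
TTTFT
TTF.F
TF...
F....
T....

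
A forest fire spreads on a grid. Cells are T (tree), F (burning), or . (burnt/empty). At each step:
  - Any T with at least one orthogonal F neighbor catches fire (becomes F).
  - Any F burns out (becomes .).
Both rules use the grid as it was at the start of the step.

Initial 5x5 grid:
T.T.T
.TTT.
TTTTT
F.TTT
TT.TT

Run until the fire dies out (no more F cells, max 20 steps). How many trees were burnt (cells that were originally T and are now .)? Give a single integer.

Step 1: +2 fires, +1 burnt (F count now 2)
Step 2: +2 fires, +2 burnt (F count now 2)
Step 3: +2 fires, +2 burnt (F count now 2)
Step 4: +3 fires, +2 burnt (F count now 3)
Step 5: +4 fires, +3 burnt (F count now 4)
Step 6: +2 fires, +4 burnt (F count now 2)
Step 7: +1 fires, +2 burnt (F count now 1)
Step 8: +0 fires, +1 burnt (F count now 0)
Fire out after step 8
Initially T: 18, now '.': 23
Total burnt (originally-T cells now '.'): 16

Answer: 16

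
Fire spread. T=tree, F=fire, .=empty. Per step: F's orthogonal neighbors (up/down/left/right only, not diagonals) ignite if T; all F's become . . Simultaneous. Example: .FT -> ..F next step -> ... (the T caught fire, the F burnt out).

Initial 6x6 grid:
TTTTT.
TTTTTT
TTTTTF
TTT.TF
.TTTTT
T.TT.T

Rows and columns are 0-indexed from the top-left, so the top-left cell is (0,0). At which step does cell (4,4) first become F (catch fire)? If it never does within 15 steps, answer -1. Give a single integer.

Step 1: cell (4,4)='T' (+4 fires, +2 burnt)
Step 2: cell (4,4)='F' (+4 fires, +4 burnt)
  -> target ignites at step 2
Step 3: cell (4,4)='.' (+4 fires, +4 burnt)
Step 4: cell (4,4)='.' (+6 fires, +4 burnt)
Step 5: cell (4,4)='.' (+6 fires, +6 burnt)
Step 6: cell (4,4)='.' (+3 fires, +6 burnt)
Step 7: cell (4,4)='.' (+1 fires, +3 burnt)
Step 8: cell (4,4)='.' (+0 fires, +1 burnt)
  fire out at step 8

2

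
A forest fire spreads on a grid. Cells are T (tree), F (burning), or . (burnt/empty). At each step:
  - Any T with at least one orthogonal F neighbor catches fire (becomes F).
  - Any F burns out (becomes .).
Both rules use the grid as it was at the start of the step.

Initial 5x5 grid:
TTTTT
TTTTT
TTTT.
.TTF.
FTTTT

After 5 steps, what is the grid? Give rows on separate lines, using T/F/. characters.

Step 1: 4 trees catch fire, 2 burn out
  TTTTT
  TTTTT
  TTTF.
  .TF..
  .FTFT
Step 2: 5 trees catch fire, 4 burn out
  TTTTT
  TTTFT
  TTF..
  .F...
  ..F.F
Step 3: 4 trees catch fire, 5 burn out
  TTTFT
  TTF.F
  TF...
  .....
  .....
Step 4: 4 trees catch fire, 4 burn out
  TTF.F
  TF...
  F....
  .....
  .....
Step 5: 2 trees catch fire, 4 burn out
  TF...
  F....
  .....
  .....
  .....

TF...
F....
.....
.....
.....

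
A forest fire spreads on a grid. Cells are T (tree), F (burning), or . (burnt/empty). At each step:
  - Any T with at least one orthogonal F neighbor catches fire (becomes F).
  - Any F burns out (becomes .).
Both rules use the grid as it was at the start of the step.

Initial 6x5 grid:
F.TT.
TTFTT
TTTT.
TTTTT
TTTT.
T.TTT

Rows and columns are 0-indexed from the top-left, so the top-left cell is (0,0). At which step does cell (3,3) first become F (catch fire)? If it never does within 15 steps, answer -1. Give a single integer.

Step 1: cell (3,3)='T' (+5 fires, +2 burnt)
Step 2: cell (3,3)='T' (+6 fires, +5 burnt)
Step 3: cell (3,3)='F' (+4 fires, +6 burnt)
  -> target ignites at step 3
Step 4: cell (3,3)='.' (+5 fires, +4 burnt)
Step 5: cell (3,3)='.' (+2 fires, +5 burnt)
Step 6: cell (3,3)='.' (+1 fires, +2 burnt)
Step 7: cell (3,3)='.' (+0 fires, +1 burnt)
  fire out at step 7

3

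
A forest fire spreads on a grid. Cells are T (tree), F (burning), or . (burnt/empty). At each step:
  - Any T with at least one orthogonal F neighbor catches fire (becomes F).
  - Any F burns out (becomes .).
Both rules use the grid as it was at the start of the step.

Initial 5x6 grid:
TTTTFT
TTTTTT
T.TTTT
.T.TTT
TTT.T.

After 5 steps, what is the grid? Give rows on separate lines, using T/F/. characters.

Step 1: 3 trees catch fire, 1 burn out
  TTTF.F
  TTTTFT
  T.TTTT
  .T.TTT
  TTT.T.
Step 2: 4 trees catch fire, 3 burn out
  TTF...
  TTTF.F
  T.TTFT
  .T.TTT
  TTT.T.
Step 3: 5 trees catch fire, 4 burn out
  TF....
  TTF...
  T.TF.F
  .T.TFT
  TTT.T.
Step 4: 6 trees catch fire, 5 burn out
  F.....
  TF....
  T.F...
  .T.F.F
  TTT.F.
Step 5: 1 trees catch fire, 6 burn out
  ......
  F.....
  T.....
  .T....
  TTT...

......
F.....
T.....
.T....
TTT...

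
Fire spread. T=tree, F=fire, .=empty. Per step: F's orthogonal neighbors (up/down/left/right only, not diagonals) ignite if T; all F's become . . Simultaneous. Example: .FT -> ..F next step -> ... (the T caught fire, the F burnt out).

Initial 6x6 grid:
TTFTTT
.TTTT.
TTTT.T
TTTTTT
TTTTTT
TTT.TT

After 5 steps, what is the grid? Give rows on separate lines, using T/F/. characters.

Step 1: 3 trees catch fire, 1 burn out
  TF.FTT
  .TFTT.
  TTTT.T
  TTTTTT
  TTTTTT
  TTT.TT
Step 2: 5 trees catch fire, 3 burn out
  F...FT
  .F.FT.
  TTFT.T
  TTTTTT
  TTTTTT
  TTT.TT
Step 3: 5 trees catch fire, 5 burn out
  .....F
  ....F.
  TF.F.T
  TTFTTT
  TTTTTT
  TTT.TT
Step 4: 4 trees catch fire, 5 burn out
  ......
  ......
  F....T
  TF.FTT
  TTFTTT
  TTT.TT
Step 5: 5 trees catch fire, 4 burn out
  ......
  ......
  .....T
  F...FT
  TF.FTT
  TTF.TT

......
......
.....T
F...FT
TF.FTT
TTF.TT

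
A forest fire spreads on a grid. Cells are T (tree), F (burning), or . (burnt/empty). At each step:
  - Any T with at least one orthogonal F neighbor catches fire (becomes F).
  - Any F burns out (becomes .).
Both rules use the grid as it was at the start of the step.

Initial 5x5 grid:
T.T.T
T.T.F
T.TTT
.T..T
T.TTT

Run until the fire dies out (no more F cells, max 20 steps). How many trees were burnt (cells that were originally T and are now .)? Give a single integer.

Step 1: +2 fires, +1 burnt (F count now 2)
Step 2: +2 fires, +2 burnt (F count now 2)
Step 3: +2 fires, +2 burnt (F count now 2)
Step 4: +2 fires, +2 burnt (F count now 2)
Step 5: +2 fires, +2 burnt (F count now 2)
Step 6: +0 fires, +2 burnt (F count now 0)
Fire out after step 6
Initially T: 15, now '.': 20
Total burnt (originally-T cells now '.'): 10

Answer: 10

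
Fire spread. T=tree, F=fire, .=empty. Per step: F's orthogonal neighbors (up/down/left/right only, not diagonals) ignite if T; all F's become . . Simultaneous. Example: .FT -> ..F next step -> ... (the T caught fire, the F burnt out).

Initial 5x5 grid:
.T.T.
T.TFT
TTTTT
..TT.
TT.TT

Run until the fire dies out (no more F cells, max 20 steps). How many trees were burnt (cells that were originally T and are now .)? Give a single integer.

Step 1: +4 fires, +1 burnt (F count now 4)
Step 2: +3 fires, +4 burnt (F count now 3)
Step 3: +3 fires, +3 burnt (F count now 3)
Step 4: +2 fires, +3 burnt (F count now 2)
Step 5: +1 fires, +2 burnt (F count now 1)
Step 6: +0 fires, +1 burnt (F count now 0)
Fire out after step 6
Initially T: 16, now '.': 22
Total burnt (originally-T cells now '.'): 13

Answer: 13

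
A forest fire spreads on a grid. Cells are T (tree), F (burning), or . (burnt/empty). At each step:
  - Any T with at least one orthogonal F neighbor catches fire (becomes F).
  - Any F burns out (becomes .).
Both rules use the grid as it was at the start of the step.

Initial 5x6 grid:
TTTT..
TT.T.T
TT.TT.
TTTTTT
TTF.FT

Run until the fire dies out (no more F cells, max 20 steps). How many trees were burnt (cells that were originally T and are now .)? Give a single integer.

Step 1: +4 fires, +2 burnt (F count now 4)
Step 2: +5 fires, +4 burnt (F count now 5)
Step 3: +3 fires, +5 burnt (F count now 3)
Step 4: +3 fires, +3 burnt (F count now 3)
Step 5: +3 fires, +3 burnt (F count now 3)
Step 6: +2 fires, +3 burnt (F count now 2)
Step 7: +0 fires, +2 burnt (F count now 0)
Fire out after step 7
Initially T: 21, now '.': 29
Total burnt (originally-T cells now '.'): 20

Answer: 20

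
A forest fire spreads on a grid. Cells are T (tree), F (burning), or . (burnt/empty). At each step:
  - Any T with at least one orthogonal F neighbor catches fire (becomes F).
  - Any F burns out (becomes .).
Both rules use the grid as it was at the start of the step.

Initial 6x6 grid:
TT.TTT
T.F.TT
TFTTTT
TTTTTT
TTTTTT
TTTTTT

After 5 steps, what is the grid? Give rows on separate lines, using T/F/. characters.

Step 1: 3 trees catch fire, 2 burn out
  TT.TTT
  T...TT
  F.FTTT
  TFTTTT
  TTTTTT
  TTTTTT
Step 2: 5 trees catch fire, 3 burn out
  TT.TTT
  F...TT
  ...FTT
  F.FTTT
  TFTTTT
  TTTTTT
Step 3: 6 trees catch fire, 5 burn out
  FT.TTT
  ....TT
  ....FT
  ...FTT
  F.FTTT
  TFTTTT
Step 4: 7 trees catch fire, 6 burn out
  .F.TTT
  ....FT
  .....F
  ....FT
  ...FTT
  F.FTTT
Step 5: 5 trees catch fire, 7 burn out
  ...TFT
  .....F
  ......
  .....F
  ....FT
  ...FTT

...TFT
.....F
......
.....F
....FT
...FTT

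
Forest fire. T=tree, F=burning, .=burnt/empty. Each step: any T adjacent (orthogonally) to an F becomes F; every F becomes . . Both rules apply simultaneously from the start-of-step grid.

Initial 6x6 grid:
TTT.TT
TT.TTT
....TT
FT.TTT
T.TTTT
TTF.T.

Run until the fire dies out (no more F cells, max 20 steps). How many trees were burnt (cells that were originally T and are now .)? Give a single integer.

Answer: 19

Derivation:
Step 1: +4 fires, +2 burnt (F count now 4)
Step 2: +2 fires, +4 burnt (F count now 2)
Step 3: +2 fires, +2 burnt (F count now 2)
Step 4: +3 fires, +2 burnt (F count now 3)
Step 5: +2 fires, +3 burnt (F count now 2)
Step 6: +2 fires, +2 burnt (F count now 2)
Step 7: +3 fires, +2 burnt (F count now 3)
Step 8: +1 fires, +3 burnt (F count now 1)
Step 9: +0 fires, +1 burnt (F count now 0)
Fire out after step 9
Initially T: 24, now '.': 31
Total burnt (originally-T cells now '.'): 19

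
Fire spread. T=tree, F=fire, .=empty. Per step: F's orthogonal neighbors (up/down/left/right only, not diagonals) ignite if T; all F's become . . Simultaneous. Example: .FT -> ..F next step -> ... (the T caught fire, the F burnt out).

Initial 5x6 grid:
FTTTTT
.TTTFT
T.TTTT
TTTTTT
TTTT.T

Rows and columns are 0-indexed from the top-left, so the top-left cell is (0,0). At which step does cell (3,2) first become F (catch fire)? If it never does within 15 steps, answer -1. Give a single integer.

Step 1: cell (3,2)='T' (+5 fires, +2 burnt)
Step 2: cell (3,2)='T' (+8 fires, +5 burnt)
Step 3: cell (3,2)='T' (+3 fires, +8 burnt)
Step 4: cell (3,2)='F' (+3 fires, +3 burnt)
  -> target ignites at step 4
Step 5: cell (3,2)='.' (+2 fires, +3 burnt)
Step 6: cell (3,2)='.' (+2 fires, +2 burnt)
Step 7: cell (3,2)='.' (+2 fires, +2 burnt)
Step 8: cell (3,2)='.' (+0 fires, +2 burnt)
  fire out at step 8

4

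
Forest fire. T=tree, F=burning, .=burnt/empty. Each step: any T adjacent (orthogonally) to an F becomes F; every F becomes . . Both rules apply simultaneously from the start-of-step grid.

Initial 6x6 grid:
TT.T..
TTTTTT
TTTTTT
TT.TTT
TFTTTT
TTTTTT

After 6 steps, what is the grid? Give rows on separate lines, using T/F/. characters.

Step 1: 4 trees catch fire, 1 burn out
  TT.T..
  TTTTTT
  TTTTTT
  TF.TTT
  F.FTTT
  TFTTTT
Step 2: 5 trees catch fire, 4 burn out
  TT.T..
  TTTTTT
  TFTTTT
  F..TTT
  ...FTT
  F.FTTT
Step 3: 6 trees catch fire, 5 burn out
  TT.T..
  TFTTTT
  F.FTTT
  ...FTT
  ....FT
  ...FTT
Step 4: 7 trees catch fire, 6 burn out
  TF.T..
  F.FTTT
  ...FTT
  ....FT
  .....F
  ....FT
Step 5: 5 trees catch fire, 7 burn out
  F..T..
  ...FTT
  ....FT
  .....F
  ......
  .....F
Step 6: 3 trees catch fire, 5 burn out
  ...F..
  ....FT
  .....F
  ......
  ......
  ......

...F..
....FT
.....F
......
......
......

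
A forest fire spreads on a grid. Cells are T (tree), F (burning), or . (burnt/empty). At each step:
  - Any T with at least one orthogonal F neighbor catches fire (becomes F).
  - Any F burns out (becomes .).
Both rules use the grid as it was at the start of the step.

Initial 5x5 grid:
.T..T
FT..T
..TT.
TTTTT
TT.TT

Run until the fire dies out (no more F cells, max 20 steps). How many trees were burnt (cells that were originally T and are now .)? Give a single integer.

Step 1: +1 fires, +1 burnt (F count now 1)
Step 2: +1 fires, +1 burnt (F count now 1)
Step 3: +0 fires, +1 burnt (F count now 0)
Fire out after step 3
Initially T: 15, now '.': 12
Total burnt (originally-T cells now '.'): 2

Answer: 2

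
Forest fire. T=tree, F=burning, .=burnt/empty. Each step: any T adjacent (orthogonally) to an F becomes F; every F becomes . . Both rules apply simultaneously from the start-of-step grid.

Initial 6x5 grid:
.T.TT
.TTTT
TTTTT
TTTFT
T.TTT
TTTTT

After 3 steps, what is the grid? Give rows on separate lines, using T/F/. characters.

Step 1: 4 trees catch fire, 1 burn out
  .T.TT
  .TTTT
  TTTFT
  TTF.F
  T.TFT
  TTTTT
Step 2: 7 trees catch fire, 4 burn out
  .T.TT
  .TTFT
  TTF.F
  TF...
  T.F.F
  TTTFT
Step 3: 7 trees catch fire, 7 burn out
  .T.FT
  .TF.F
  TF...
  F....
  T....
  TTF.F

.T.FT
.TF.F
TF...
F....
T....
TTF.F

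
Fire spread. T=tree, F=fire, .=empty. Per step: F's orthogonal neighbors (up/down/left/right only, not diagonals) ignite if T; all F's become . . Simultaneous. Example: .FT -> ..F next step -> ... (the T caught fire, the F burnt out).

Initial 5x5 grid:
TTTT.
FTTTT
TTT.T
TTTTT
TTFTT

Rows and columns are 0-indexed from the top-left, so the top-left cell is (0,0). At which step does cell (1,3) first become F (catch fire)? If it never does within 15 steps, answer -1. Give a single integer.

Step 1: cell (1,3)='T' (+6 fires, +2 burnt)
Step 2: cell (1,3)='T' (+9 fires, +6 burnt)
Step 3: cell (1,3)='F' (+3 fires, +9 burnt)
  -> target ignites at step 3
Step 4: cell (1,3)='.' (+3 fires, +3 burnt)
Step 5: cell (1,3)='.' (+0 fires, +3 burnt)
  fire out at step 5

3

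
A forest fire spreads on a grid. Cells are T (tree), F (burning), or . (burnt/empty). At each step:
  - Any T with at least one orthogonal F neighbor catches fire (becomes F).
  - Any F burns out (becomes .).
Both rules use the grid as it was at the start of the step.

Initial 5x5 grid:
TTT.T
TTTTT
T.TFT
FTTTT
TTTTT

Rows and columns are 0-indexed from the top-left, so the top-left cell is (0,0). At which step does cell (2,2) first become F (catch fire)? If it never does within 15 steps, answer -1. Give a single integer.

Step 1: cell (2,2)='F' (+7 fires, +2 burnt)
  -> target ignites at step 1
Step 2: cell (2,2)='.' (+7 fires, +7 burnt)
Step 3: cell (2,2)='.' (+6 fires, +7 burnt)
Step 4: cell (2,2)='.' (+1 fires, +6 burnt)
Step 5: cell (2,2)='.' (+0 fires, +1 burnt)
  fire out at step 5

1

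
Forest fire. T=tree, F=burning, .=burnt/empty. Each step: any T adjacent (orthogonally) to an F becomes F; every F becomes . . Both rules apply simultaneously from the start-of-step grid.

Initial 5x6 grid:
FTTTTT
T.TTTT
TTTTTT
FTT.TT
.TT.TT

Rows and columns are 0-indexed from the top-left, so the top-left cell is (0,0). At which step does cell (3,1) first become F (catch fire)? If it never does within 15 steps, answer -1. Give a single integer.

Step 1: cell (3,1)='F' (+4 fires, +2 burnt)
  -> target ignites at step 1
Step 2: cell (3,1)='.' (+4 fires, +4 burnt)
Step 3: cell (3,1)='.' (+4 fires, +4 burnt)
Step 4: cell (3,1)='.' (+3 fires, +4 burnt)
Step 5: cell (3,1)='.' (+3 fires, +3 burnt)
Step 6: cell (3,1)='.' (+3 fires, +3 burnt)
Step 7: cell (3,1)='.' (+2 fires, +3 burnt)
Step 8: cell (3,1)='.' (+1 fires, +2 burnt)
Step 9: cell (3,1)='.' (+0 fires, +1 burnt)
  fire out at step 9

1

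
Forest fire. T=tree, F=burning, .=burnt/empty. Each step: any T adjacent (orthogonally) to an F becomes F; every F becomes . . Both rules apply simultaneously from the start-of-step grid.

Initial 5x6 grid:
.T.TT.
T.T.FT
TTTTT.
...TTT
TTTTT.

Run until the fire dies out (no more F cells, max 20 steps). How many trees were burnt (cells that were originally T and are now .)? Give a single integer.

Step 1: +3 fires, +1 burnt (F count now 3)
Step 2: +3 fires, +3 burnt (F count now 3)
Step 3: +4 fires, +3 burnt (F count now 4)
Step 4: +3 fires, +4 burnt (F count now 3)
Step 5: +2 fires, +3 burnt (F count now 2)
Step 6: +2 fires, +2 burnt (F count now 2)
Step 7: +1 fires, +2 burnt (F count now 1)
Step 8: +0 fires, +1 burnt (F count now 0)
Fire out after step 8
Initially T: 19, now '.': 29
Total burnt (originally-T cells now '.'): 18

Answer: 18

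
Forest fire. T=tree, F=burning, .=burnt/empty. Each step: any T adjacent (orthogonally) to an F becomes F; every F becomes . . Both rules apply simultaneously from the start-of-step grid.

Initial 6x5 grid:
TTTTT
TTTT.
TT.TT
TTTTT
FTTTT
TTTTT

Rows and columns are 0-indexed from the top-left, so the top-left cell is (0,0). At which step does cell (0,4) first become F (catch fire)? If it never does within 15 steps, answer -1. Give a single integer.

Step 1: cell (0,4)='T' (+3 fires, +1 burnt)
Step 2: cell (0,4)='T' (+4 fires, +3 burnt)
Step 3: cell (0,4)='T' (+5 fires, +4 burnt)
Step 4: cell (0,4)='T' (+5 fires, +5 burnt)
Step 5: cell (0,4)='T' (+5 fires, +5 burnt)
Step 6: cell (0,4)='T' (+3 fires, +5 burnt)
Step 7: cell (0,4)='T' (+1 fires, +3 burnt)
Step 8: cell (0,4)='F' (+1 fires, +1 burnt)
  -> target ignites at step 8
Step 9: cell (0,4)='.' (+0 fires, +1 burnt)
  fire out at step 9

8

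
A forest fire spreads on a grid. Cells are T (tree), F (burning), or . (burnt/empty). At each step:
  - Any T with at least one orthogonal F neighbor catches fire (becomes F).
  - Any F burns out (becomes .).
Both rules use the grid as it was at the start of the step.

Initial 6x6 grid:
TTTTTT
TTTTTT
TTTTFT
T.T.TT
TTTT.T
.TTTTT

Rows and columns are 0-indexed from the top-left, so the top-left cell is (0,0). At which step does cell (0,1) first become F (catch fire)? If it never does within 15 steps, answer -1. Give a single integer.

Step 1: cell (0,1)='T' (+4 fires, +1 burnt)
Step 2: cell (0,1)='T' (+5 fires, +4 burnt)
Step 3: cell (0,1)='T' (+6 fires, +5 burnt)
Step 4: cell (0,1)='T' (+5 fires, +6 burnt)
Step 5: cell (0,1)='F' (+7 fires, +5 burnt)
  -> target ignites at step 5
Step 6: cell (0,1)='.' (+4 fires, +7 burnt)
Step 7: cell (0,1)='.' (+0 fires, +4 burnt)
  fire out at step 7

5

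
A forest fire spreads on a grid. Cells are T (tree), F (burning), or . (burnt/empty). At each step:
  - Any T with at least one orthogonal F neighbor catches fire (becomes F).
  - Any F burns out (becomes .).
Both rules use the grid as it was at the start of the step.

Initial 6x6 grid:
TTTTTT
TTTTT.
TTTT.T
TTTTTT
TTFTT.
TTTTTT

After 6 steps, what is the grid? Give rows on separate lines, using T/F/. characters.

Step 1: 4 trees catch fire, 1 burn out
  TTTTTT
  TTTTT.
  TTTT.T
  TTFTTT
  TF.FT.
  TTFTTT
Step 2: 7 trees catch fire, 4 burn out
  TTTTTT
  TTTTT.
  TTFT.T
  TF.FTT
  F...F.
  TF.FTT
Step 3: 7 trees catch fire, 7 burn out
  TTTTTT
  TTFTT.
  TF.F.T
  F...FT
  ......
  F...FT
Step 4: 6 trees catch fire, 7 burn out
  TTFTTT
  TF.FT.
  F....T
  .....F
  ......
  .....F
Step 5: 5 trees catch fire, 6 burn out
  TF.FTT
  F...F.
  .....F
  ......
  ......
  ......
Step 6: 2 trees catch fire, 5 burn out
  F...FT
  ......
  ......
  ......
  ......
  ......

F...FT
......
......
......
......
......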